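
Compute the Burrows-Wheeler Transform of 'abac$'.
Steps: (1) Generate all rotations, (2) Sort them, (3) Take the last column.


Rotations (sorted):
  0: $abac -> last char: c
  1: abac$ -> last char: $
  2: ac$ab -> last char: b
  3: bac$a -> last char: a
  4: c$aba -> last char: a


BWT = c$baa


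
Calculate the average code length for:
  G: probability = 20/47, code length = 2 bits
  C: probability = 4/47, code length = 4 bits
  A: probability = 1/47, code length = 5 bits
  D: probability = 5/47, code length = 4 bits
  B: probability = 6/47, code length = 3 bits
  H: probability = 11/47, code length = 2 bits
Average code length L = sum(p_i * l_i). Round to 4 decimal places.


Weighted contributions p_i * l_i:
  G: (20/47) * 2 = 40/47
  C: (4/47) * 4 = 16/47
  A: (1/47) * 5 = 5/47
  D: (5/47) * 4 = 20/47
  B: (6/47) * 3 = 18/47
  H: (11/47) * 2 = 22/47
Sum = (40 + 16 + 5 + 20 + 18 + 22)/47 = 121/47

L = 121/47 = 2.5745 bits/symbol


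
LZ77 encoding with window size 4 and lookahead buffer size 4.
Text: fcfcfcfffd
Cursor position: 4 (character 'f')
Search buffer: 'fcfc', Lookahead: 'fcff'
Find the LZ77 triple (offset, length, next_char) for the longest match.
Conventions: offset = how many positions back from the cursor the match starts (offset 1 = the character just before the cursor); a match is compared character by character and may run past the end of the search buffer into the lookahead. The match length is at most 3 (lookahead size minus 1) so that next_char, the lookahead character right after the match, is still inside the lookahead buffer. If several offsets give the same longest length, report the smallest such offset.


Try each offset into the search buffer:
  offset=1 (pos 3, char 'c'): match length 0
  offset=2 (pos 2, char 'f'): match length 3
  offset=3 (pos 1, char 'c'): match length 0
  offset=4 (pos 0, char 'f'): match length 3
Longest match has length 3, found at offsets 2, 4; take the smallest, offset 2.
next_char = character at position 4 + 3 = 7 -> 'f'

Best match: offset=2, length=3 (matching 'fcf' starting at position 2)
LZ77 triple: (2, 3, 'f')


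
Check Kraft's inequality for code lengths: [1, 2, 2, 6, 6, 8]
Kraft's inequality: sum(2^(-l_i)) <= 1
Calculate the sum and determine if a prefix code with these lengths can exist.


Sum = 2^(-1) + 2^(-2) + 2^(-2) + 2^(-6) + 2^(-6) + 2^(-8)
    = 0.5 + 0.25 + 0.25 + 0.015625 + 0.015625 + 0.00390625
    = 265/256 = 1.03515625
Since 1.03515625 > 1, Kraft's inequality is NOT satisfied.
A prefix code with these lengths CANNOT exist.

Kraft sum = 1.03515625. Not satisfied.


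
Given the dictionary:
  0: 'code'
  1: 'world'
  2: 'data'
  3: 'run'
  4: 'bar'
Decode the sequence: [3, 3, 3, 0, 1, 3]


Look up each index in the dictionary:
  3 -> 'run'
  3 -> 'run'
  3 -> 'run'
  0 -> 'code'
  1 -> 'world'
  3 -> 'run'

Decoded: "run run run code world run"


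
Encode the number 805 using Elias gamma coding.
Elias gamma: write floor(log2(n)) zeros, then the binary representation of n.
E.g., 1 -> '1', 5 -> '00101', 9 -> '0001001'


num_bits = floor(log2(805)) + 1 = 10
leading_zeros = num_bits - 1 = 9
binary(805) = 1100100101

Elias gamma(805) = '000000000' + '1100100101' = 0000000001100100101 (19 bits)


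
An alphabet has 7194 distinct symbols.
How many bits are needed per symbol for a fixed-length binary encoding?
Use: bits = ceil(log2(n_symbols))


log2(7194) = 12.8126
Bracket: 2^12 = 4096 < 7194 <= 2^13 = 8192
So ceil(log2(7194)) = 13

bits = ceil(log2(7194)) = ceil(12.8126) = 13 bits


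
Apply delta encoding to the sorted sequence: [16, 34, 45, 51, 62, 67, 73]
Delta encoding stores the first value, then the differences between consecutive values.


First value: 16
Deltas:
  34 - 16 = 18
  45 - 34 = 11
  51 - 45 = 6
  62 - 51 = 11
  67 - 62 = 5
  73 - 67 = 6


Delta encoded: [16, 18, 11, 6, 11, 5, 6]


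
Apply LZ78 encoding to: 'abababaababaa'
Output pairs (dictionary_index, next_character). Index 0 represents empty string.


LZ78 encoding steps:
Dictionary: {0: ''}
Step 1: w='' (idx 0), next='a' -> output (0, 'a'), add 'a' as idx 1
Step 2: w='' (idx 0), next='b' -> output (0, 'b'), add 'b' as idx 2
Step 3: w='a' (idx 1), next='b' -> output (1, 'b'), add 'ab' as idx 3
Step 4: w='ab' (idx 3), next='a' -> output (3, 'a'), add 'aba' as idx 4
Step 5: w='aba' (idx 4), next='b' -> output (4, 'b'), add 'abab' as idx 5
Step 6: w='a' (idx 1), next='a' -> output (1, 'a'), add 'aa' as idx 6


Encoded: [(0, 'a'), (0, 'b'), (1, 'b'), (3, 'a'), (4, 'b'), (1, 'a')]


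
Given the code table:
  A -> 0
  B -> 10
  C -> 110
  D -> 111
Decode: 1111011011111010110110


Decoding:
111 -> D
10 -> B
110 -> C
111 -> D
110 -> C
10 -> B
110 -> C
110 -> C


Result: DBCDCBCC


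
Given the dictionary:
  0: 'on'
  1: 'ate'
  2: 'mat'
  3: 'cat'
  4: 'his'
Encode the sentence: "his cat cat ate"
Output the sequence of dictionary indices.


Look up each word in the dictionary:
  'his' -> 4
  'cat' -> 3
  'cat' -> 3
  'ate' -> 1

Encoded: [4, 3, 3, 1]


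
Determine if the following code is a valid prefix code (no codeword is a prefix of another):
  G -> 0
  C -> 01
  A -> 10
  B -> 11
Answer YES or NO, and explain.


Checking each pair (does one codeword prefix another?):
  G='0' vs C='01': prefix -- VIOLATION

NO -- this is NOT a valid prefix code. G (0) is a prefix of C (01).


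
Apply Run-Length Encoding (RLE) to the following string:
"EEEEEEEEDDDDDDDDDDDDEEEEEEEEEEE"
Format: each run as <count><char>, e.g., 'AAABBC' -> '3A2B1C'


Scanning runs left to right:
  i=0: run of 'E' x 8 -> '8E'
  i=8: run of 'D' x 12 -> '12D'
  i=20: run of 'E' x 11 -> '11E'

RLE = 8E12D11E


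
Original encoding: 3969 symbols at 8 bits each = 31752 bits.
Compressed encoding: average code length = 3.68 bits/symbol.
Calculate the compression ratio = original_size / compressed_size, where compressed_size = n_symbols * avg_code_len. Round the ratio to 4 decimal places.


original_size = n_symbols * orig_bits = 3969 * 8 = 31752 bits
compressed_size = n_symbols * avg_code_len = 3969 * 3.68 = 14605.92 bits
ratio = original_size / compressed_size = 31752 / 14605.92 = 2.1739

Compression ratio = 2.1739


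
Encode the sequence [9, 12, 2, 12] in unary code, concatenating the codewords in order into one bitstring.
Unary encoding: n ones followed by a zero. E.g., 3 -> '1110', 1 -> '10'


Encode each number as n ones followed by a terminating 0:
  9 -> 1111111110 (10 bits)
  12 -> 1111111111110 (13 bits)
  2 -> 110 (3 bits)
  12 -> 1111111111110 (13 bits)
Total length = 10 + 13 + 3 + 13 = 39 bits.

Unary([9, 12, 2, 12]) = 111111111011111111111101101111111111110 (39 bits)


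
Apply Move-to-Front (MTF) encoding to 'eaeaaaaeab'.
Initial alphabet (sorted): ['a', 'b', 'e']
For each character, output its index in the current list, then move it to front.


MTF encoding:
'e': index 2 in ['a', 'b', 'e'] -> ['e', 'a', 'b']
'a': index 1 in ['e', 'a', 'b'] -> ['a', 'e', 'b']
'e': index 1 in ['a', 'e', 'b'] -> ['e', 'a', 'b']
'a': index 1 in ['e', 'a', 'b'] -> ['a', 'e', 'b']
'a': index 0 in ['a', 'e', 'b'] -> ['a', 'e', 'b']
'a': index 0 in ['a', 'e', 'b'] -> ['a', 'e', 'b']
'a': index 0 in ['a', 'e', 'b'] -> ['a', 'e', 'b']
'e': index 1 in ['a', 'e', 'b'] -> ['e', 'a', 'b']
'a': index 1 in ['e', 'a', 'b'] -> ['a', 'e', 'b']
'b': index 2 in ['a', 'e', 'b'] -> ['b', 'a', 'e']


Output: [2, 1, 1, 1, 0, 0, 0, 1, 1, 2]


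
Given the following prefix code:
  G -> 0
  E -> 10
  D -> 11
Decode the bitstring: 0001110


Decoding step by step:
Bits 0 -> G
Bits 0 -> G
Bits 0 -> G
Bits 11 -> D
Bits 10 -> E


Decoded message: GGGDE


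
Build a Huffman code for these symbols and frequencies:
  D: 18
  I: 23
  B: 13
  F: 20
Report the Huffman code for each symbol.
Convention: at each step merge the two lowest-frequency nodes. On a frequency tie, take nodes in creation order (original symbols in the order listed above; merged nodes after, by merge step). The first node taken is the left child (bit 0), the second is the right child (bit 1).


Huffman tree construction:
Step 1: Merge B(13) + D(18) = 31
Step 2: Merge F(20) + I(23) = 43
Step 3: Merge (B+D)(31) + (F+I)(43) = 74
Read each symbol's code off the tree from the root (left child = 0, right child = 1).

Codes:
  D: 01 (length 2)
  I: 11 (length 2)
  B: 00 (length 2)
  F: 10 (length 2)
Average code length: 148/74 = 2.0000 bits/symbol


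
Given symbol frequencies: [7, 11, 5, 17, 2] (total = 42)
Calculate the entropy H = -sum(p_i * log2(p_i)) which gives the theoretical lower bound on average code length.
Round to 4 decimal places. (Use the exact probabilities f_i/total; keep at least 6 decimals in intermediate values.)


Per-symbol terms -p_i * log2(p_i) with p_i = f_i/42:
  p = 7/42 = 0.166667: log2(p) = -2.584963, -p*log2(p) = 0.430827
  p = 11/42 = 0.261905: log2(p) = -1.932886, -p*log2(p) = 0.506232
  p = 5/42 = 0.119048: log2(p) = -3.070389, -p*log2(p) = 0.365523
  p = 17/42 = 0.404762: log2(p) = -1.304855, -p*log2(p) = 0.528155
  p = 2/42 = 0.047619: log2(p) = -4.392317, -p*log2(p) = 0.209158
H = 0.430827 + 0.506232 + 0.365523 + 0.528155 + 0.209158 = 2.039895

H = 2.0399 bits/symbol


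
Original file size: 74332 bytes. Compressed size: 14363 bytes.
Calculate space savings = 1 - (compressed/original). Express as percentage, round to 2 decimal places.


ratio = compressed/original = 14363/74332 = 0.193228
savings = 1 - ratio = 1 - 0.193228 = 0.806772
as a percentage: 0.806772 * 100 = 80.68%

Space savings = 1 - 14363/74332 = 80.68%


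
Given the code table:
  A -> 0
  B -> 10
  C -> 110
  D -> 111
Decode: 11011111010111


Decoding:
110 -> C
111 -> D
110 -> C
10 -> B
111 -> D


Result: CDCBD


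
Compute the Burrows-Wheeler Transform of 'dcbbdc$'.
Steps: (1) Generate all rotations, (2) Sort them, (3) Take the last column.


Rotations (sorted):
  0: $dcbbdc -> last char: c
  1: bbdc$dc -> last char: c
  2: bdc$dcb -> last char: b
  3: c$dcbbd -> last char: d
  4: cbbdc$d -> last char: d
  5: dc$dcbb -> last char: b
  6: dcbbdc$ -> last char: $


BWT = ccbddb$


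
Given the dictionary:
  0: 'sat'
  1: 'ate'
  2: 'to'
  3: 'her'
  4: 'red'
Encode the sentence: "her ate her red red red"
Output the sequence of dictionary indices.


Look up each word in the dictionary:
  'her' -> 3
  'ate' -> 1
  'her' -> 3
  'red' -> 4
  'red' -> 4
  'red' -> 4

Encoded: [3, 1, 3, 4, 4, 4]


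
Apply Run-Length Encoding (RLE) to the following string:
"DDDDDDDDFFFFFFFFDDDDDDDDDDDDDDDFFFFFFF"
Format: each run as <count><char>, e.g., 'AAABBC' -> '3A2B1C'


Scanning runs left to right:
  i=0: run of 'D' x 8 -> '8D'
  i=8: run of 'F' x 8 -> '8F'
  i=16: run of 'D' x 15 -> '15D'
  i=31: run of 'F' x 7 -> '7F'

RLE = 8D8F15D7F


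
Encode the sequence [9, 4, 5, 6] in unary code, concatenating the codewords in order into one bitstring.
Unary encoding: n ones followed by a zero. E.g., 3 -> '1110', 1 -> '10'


Encode each number as n ones followed by a terminating 0:
  9 -> 1111111110 (10 bits)
  4 -> 11110 (5 bits)
  5 -> 111110 (6 bits)
  6 -> 1111110 (7 bits)
Total length = 10 + 5 + 6 + 7 = 28 bits.

Unary([9, 4, 5, 6]) = 1111111110111101111101111110 (28 bits)


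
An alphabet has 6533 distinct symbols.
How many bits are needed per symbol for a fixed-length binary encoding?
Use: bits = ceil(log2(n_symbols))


log2(6533) = 12.6735
Bracket: 2^12 = 4096 < 6533 <= 2^13 = 8192
So ceil(log2(6533)) = 13

bits = ceil(log2(6533)) = ceil(12.6735) = 13 bits


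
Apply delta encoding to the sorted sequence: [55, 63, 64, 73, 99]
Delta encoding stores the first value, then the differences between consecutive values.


First value: 55
Deltas:
  63 - 55 = 8
  64 - 63 = 1
  73 - 64 = 9
  99 - 73 = 26


Delta encoded: [55, 8, 1, 9, 26]


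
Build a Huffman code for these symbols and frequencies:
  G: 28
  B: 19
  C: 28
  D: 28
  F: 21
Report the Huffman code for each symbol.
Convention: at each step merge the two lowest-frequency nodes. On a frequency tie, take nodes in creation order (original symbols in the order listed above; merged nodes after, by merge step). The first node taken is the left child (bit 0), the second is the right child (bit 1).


Huffman tree construction:
Step 1: Merge B(19) + F(21) = 40
Step 2: Merge G(28) + C(28) = 56
Step 3: Merge D(28) + (B+F)(40) = 68
Step 4: Merge (G+C)(56) + (D+(B+F))(68) = 124
Read each symbol's code off the tree from the root (left child = 0, right child = 1).

Codes:
  G: 00 (length 2)
  B: 110 (length 3)
  C: 01 (length 2)
  D: 10 (length 2)
  F: 111 (length 3)
Average code length: 288/124 = 2.3226 bits/symbol


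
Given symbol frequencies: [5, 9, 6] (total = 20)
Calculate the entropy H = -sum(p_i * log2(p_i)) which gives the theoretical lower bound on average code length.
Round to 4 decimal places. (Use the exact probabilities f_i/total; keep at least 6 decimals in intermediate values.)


Per-symbol terms -p_i * log2(p_i) with p_i = f_i/20:
  p = 5/20 = 0.250000: log2(p) = -2.000000, -p*log2(p) = 0.500000
  p = 9/20 = 0.450000: log2(p) = -1.152003, -p*log2(p) = 0.518401
  p = 6/20 = 0.300000: log2(p) = -1.736966, -p*log2(p) = 0.521090
H = 0.500000 + 0.518401 + 0.521090 = 1.539491

H = 1.5395 bits/symbol


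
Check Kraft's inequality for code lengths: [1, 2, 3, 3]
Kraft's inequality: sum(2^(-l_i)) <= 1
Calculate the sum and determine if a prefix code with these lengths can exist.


Sum = 2^(-1) + 2^(-2) + 2^(-3) + 2^(-3)
    = 0.5 + 0.25 + 0.125 + 0.125
    = 8/8 = 1.0
Since 1.0 <= 1, Kraft's inequality IS satisfied.
A prefix code with these lengths CAN exist.

Kraft sum = 1.0. Satisfied.


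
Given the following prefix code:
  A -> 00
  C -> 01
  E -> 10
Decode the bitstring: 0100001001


Decoding step by step:
Bits 01 -> C
Bits 00 -> A
Bits 00 -> A
Bits 10 -> E
Bits 01 -> C


Decoded message: CAAEC


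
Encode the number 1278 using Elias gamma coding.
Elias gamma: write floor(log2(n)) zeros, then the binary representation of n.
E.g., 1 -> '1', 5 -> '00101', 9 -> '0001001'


num_bits = floor(log2(1278)) + 1 = 11
leading_zeros = num_bits - 1 = 10
binary(1278) = 10011111110

Elias gamma(1278) = '0000000000' + '10011111110' = 000000000010011111110 (21 bits)


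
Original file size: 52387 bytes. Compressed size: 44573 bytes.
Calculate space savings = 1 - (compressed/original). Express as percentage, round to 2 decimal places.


ratio = compressed/original = 44573/52387 = 0.850841
savings = 1 - ratio = 1 - 0.850841 = 0.149159
as a percentage: 0.149159 * 100 = 14.92%

Space savings = 1 - 44573/52387 = 14.92%


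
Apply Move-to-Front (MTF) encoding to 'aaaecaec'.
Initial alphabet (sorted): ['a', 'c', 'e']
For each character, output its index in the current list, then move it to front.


MTF encoding:
'a': index 0 in ['a', 'c', 'e'] -> ['a', 'c', 'e']
'a': index 0 in ['a', 'c', 'e'] -> ['a', 'c', 'e']
'a': index 0 in ['a', 'c', 'e'] -> ['a', 'c', 'e']
'e': index 2 in ['a', 'c', 'e'] -> ['e', 'a', 'c']
'c': index 2 in ['e', 'a', 'c'] -> ['c', 'e', 'a']
'a': index 2 in ['c', 'e', 'a'] -> ['a', 'c', 'e']
'e': index 2 in ['a', 'c', 'e'] -> ['e', 'a', 'c']
'c': index 2 in ['e', 'a', 'c'] -> ['c', 'e', 'a']


Output: [0, 0, 0, 2, 2, 2, 2, 2]


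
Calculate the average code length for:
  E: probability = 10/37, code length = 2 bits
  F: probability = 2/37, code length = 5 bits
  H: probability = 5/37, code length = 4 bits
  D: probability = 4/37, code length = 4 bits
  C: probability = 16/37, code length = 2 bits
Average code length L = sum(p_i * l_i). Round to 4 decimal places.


Weighted contributions p_i * l_i:
  E: (10/37) * 2 = 20/37
  F: (2/37) * 5 = 10/37
  H: (5/37) * 4 = 20/37
  D: (4/37) * 4 = 16/37
  C: (16/37) * 2 = 32/37
Sum = (20 + 10 + 20 + 16 + 32)/37 = 98/37

L = 98/37 = 2.6486 bits/symbol


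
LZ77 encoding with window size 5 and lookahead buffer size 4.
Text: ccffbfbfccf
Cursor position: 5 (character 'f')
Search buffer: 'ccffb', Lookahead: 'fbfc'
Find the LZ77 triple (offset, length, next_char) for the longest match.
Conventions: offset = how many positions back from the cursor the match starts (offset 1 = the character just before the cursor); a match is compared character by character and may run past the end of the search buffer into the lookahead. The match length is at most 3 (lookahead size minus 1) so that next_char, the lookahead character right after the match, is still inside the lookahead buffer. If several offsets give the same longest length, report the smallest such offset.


Try each offset into the search buffer:
  offset=1 (pos 4, char 'b'): match length 0
  offset=2 (pos 3, char 'f'): match length 3
  offset=3 (pos 2, char 'f'): match length 1
  offset=4 (pos 1, char 'c'): match length 0
  offset=5 (pos 0, char 'c'): match length 0
Longest match has length 3 at offset 2.
next_char = character at position 5 + 3 = 8 -> 'c'

Best match: offset=2, length=3 (matching 'fbf' starting at position 3)
LZ77 triple: (2, 3, 'c')


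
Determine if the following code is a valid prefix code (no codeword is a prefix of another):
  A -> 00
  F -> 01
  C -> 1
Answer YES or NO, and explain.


Checking each pair (does one codeword prefix another?):
  A='00' vs F='01': no prefix
  A='00' vs C='1': no prefix
  F='01' vs A='00': no prefix
  F='01' vs C='1': no prefix
  C='1' vs A='00': no prefix
  C='1' vs F='01': no prefix
No violation found over all pairs.

YES -- this is a valid prefix code. No codeword is a prefix of any other codeword.


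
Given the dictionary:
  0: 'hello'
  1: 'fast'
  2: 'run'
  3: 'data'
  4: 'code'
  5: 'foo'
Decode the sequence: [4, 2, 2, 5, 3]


Look up each index in the dictionary:
  4 -> 'code'
  2 -> 'run'
  2 -> 'run'
  5 -> 'foo'
  3 -> 'data'

Decoded: "code run run foo data"


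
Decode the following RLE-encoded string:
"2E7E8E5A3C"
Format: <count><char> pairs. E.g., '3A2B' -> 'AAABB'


Expanding each <count><char> pair:
  2E -> 'EE'
  7E -> 'EEEEEEE'
  8E -> 'EEEEEEEE'
  5A -> 'AAAAA'
  3C -> 'CCC'

Decoded = EEEEEEEEEEEEEEEEEAAAAACCC


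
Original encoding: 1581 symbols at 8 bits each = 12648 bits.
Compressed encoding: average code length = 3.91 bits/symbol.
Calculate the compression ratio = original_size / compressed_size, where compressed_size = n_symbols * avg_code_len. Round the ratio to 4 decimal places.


original_size = n_symbols * orig_bits = 1581 * 8 = 12648 bits
compressed_size = n_symbols * avg_code_len = 1581 * 3.91 = 6181.71 bits
ratio = original_size / compressed_size = 12648 / 6181.71 = 2.046

Compression ratio = 2.046


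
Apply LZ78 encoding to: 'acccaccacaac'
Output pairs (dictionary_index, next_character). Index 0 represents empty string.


LZ78 encoding steps:
Dictionary: {0: ''}
Step 1: w='' (idx 0), next='a' -> output (0, 'a'), add 'a' as idx 1
Step 2: w='' (idx 0), next='c' -> output (0, 'c'), add 'c' as idx 2
Step 3: w='c' (idx 2), next='c' -> output (2, 'c'), add 'cc' as idx 3
Step 4: w='a' (idx 1), next='c' -> output (1, 'c'), add 'ac' as idx 4
Step 5: w='c' (idx 2), next='a' -> output (2, 'a'), add 'ca' as idx 5
Step 6: w='ca' (idx 5), next='a' -> output (5, 'a'), add 'caa' as idx 6
Step 7: w='c' (idx 2), end of input -> output (2, '')


Encoded: [(0, 'a'), (0, 'c'), (2, 'c'), (1, 'c'), (2, 'a'), (5, 'a'), (2, '')]


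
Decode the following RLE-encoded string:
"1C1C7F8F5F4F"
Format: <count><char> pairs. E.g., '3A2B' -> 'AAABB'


Expanding each <count><char> pair:
  1C -> 'C'
  1C -> 'C'
  7F -> 'FFFFFFF'
  8F -> 'FFFFFFFF'
  5F -> 'FFFFF'
  4F -> 'FFFF'

Decoded = CCFFFFFFFFFFFFFFFFFFFFFFFF


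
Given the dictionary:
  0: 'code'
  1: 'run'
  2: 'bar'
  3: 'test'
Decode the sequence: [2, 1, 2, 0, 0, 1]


Look up each index in the dictionary:
  2 -> 'bar'
  1 -> 'run'
  2 -> 'bar'
  0 -> 'code'
  0 -> 'code'
  1 -> 'run'

Decoded: "bar run bar code code run"


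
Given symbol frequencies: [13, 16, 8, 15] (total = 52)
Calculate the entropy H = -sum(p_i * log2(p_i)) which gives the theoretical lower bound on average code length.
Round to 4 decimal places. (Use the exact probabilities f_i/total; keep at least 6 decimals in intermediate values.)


Per-symbol terms -p_i * log2(p_i) with p_i = f_i/52:
  p = 13/52 = 0.250000: log2(p) = -2.000000, -p*log2(p) = 0.500000
  p = 16/52 = 0.307692: log2(p) = -1.700440, -p*log2(p) = 0.523212
  p = 8/52 = 0.153846: log2(p) = -2.700440, -p*log2(p) = 0.415452
  p = 15/52 = 0.288462: log2(p) = -1.793549, -p*log2(p) = 0.517370
H = 0.500000 + 0.523212 + 0.415452 + 0.517370 = 1.956034

H = 1.956 bits/symbol


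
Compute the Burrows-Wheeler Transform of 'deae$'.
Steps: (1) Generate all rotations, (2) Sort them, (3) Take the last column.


Rotations (sorted):
  0: $deae -> last char: e
  1: ae$de -> last char: e
  2: deae$ -> last char: $
  3: e$dea -> last char: a
  4: eae$d -> last char: d


BWT = ee$ad


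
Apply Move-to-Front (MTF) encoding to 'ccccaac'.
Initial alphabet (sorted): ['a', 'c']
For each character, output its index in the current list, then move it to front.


MTF encoding:
'c': index 1 in ['a', 'c'] -> ['c', 'a']
'c': index 0 in ['c', 'a'] -> ['c', 'a']
'c': index 0 in ['c', 'a'] -> ['c', 'a']
'c': index 0 in ['c', 'a'] -> ['c', 'a']
'a': index 1 in ['c', 'a'] -> ['a', 'c']
'a': index 0 in ['a', 'c'] -> ['a', 'c']
'c': index 1 in ['a', 'c'] -> ['c', 'a']


Output: [1, 0, 0, 0, 1, 0, 1]


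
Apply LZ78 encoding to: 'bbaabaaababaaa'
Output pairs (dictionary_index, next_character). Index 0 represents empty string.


LZ78 encoding steps:
Dictionary: {0: ''}
Step 1: w='' (idx 0), next='b' -> output (0, 'b'), add 'b' as idx 1
Step 2: w='b' (idx 1), next='a' -> output (1, 'a'), add 'ba' as idx 2
Step 3: w='' (idx 0), next='a' -> output (0, 'a'), add 'a' as idx 3
Step 4: w='ba' (idx 2), next='a' -> output (2, 'a'), add 'baa' as idx 4
Step 5: w='a' (idx 3), next='b' -> output (3, 'b'), add 'ab' as idx 5
Step 6: w='ab' (idx 5), next='a' -> output (5, 'a'), add 'aba' as idx 6
Step 7: w='a' (idx 3), next='a' -> output (3, 'a'), add 'aa' as idx 7


Encoded: [(0, 'b'), (1, 'a'), (0, 'a'), (2, 'a'), (3, 'b'), (5, 'a'), (3, 'a')]


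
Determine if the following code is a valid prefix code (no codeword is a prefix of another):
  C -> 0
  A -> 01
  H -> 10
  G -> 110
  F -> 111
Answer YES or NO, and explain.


Checking each pair (does one codeword prefix another?):
  C='0' vs A='01': prefix -- VIOLATION

NO -- this is NOT a valid prefix code. C (0) is a prefix of A (01).


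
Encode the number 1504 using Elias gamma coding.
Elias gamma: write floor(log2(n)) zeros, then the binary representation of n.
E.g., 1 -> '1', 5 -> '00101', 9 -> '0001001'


num_bits = floor(log2(1504)) + 1 = 11
leading_zeros = num_bits - 1 = 10
binary(1504) = 10111100000

Elias gamma(1504) = '0000000000' + '10111100000' = 000000000010111100000 (21 bits)


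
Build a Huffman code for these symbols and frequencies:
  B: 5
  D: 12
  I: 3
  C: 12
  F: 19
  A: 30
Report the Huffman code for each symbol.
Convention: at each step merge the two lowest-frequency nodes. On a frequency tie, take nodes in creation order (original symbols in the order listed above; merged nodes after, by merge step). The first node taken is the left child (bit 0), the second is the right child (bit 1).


Huffman tree construction:
Step 1: Merge I(3) + B(5) = 8
Step 2: Merge (I+B)(8) + D(12) = 20
Step 3: Merge C(12) + F(19) = 31
Step 4: Merge ((I+B)+D)(20) + A(30) = 50
Step 5: Merge (C+F)(31) + (((I+B)+D)+A)(50) = 81
Read each symbol's code off the tree from the root (left child = 0, right child = 1).

Codes:
  B: 1001 (length 4)
  D: 101 (length 3)
  I: 1000 (length 4)
  C: 00 (length 2)
  F: 01 (length 2)
  A: 11 (length 2)
Average code length: 190/81 = 2.3457 bits/symbol


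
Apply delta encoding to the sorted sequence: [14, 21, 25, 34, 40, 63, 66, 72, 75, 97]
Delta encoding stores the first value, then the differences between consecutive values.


First value: 14
Deltas:
  21 - 14 = 7
  25 - 21 = 4
  34 - 25 = 9
  40 - 34 = 6
  63 - 40 = 23
  66 - 63 = 3
  72 - 66 = 6
  75 - 72 = 3
  97 - 75 = 22


Delta encoded: [14, 7, 4, 9, 6, 23, 3, 6, 3, 22]


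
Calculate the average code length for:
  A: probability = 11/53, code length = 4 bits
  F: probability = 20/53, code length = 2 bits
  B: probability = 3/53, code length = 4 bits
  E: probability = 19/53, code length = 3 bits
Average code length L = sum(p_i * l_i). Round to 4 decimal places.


Weighted contributions p_i * l_i:
  A: (11/53) * 4 = 44/53
  F: (20/53) * 2 = 40/53
  B: (3/53) * 4 = 12/53
  E: (19/53) * 3 = 57/53
Sum = (44 + 40 + 12 + 57)/53 = 153/53

L = 153/53 = 2.8868 bits/symbol


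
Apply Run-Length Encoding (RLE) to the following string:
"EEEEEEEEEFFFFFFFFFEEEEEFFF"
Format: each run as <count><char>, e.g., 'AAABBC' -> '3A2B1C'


Scanning runs left to right:
  i=0: run of 'E' x 9 -> '9E'
  i=9: run of 'F' x 9 -> '9F'
  i=18: run of 'E' x 5 -> '5E'
  i=23: run of 'F' x 3 -> '3F'

RLE = 9E9F5E3F


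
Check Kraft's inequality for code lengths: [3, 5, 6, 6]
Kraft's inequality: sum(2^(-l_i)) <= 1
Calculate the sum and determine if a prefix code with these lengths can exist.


Sum = 2^(-3) + 2^(-5) + 2^(-6) + 2^(-6)
    = 0.125 + 0.03125 + 0.015625 + 0.015625
    = 12/64 = 0.1875
Since 0.1875 <= 1, Kraft's inequality IS satisfied.
A prefix code with these lengths CAN exist.

Kraft sum = 0.1875. Satisfied.


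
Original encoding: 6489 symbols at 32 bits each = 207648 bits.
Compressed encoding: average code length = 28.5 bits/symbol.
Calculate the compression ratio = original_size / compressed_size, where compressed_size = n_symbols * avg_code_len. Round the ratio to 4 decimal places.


original_size = n_symbols * orig_bits = 6489 * 32 = 207648 bits
compressed_size = n_symbols * avg_code_len = 6489 * 28.5 = 184936.5 bits
ratio = original_size / compressed_size = 207648 / 184936.5 = 1.1228

Compression ratio = 1.1228


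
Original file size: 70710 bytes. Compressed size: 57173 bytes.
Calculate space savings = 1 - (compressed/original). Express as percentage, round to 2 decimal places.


ratio = compressed/original = 57173/70710 = 0.808556
savings = 1 - ratio = 1 - 0.808556 = 0.191444
as a percentage: 0.191444 * 100 = 19.14%

Space savings = 1 - 57173/70710 = 19.14%


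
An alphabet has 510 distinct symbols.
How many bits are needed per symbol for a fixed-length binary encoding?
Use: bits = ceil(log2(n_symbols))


log2(510) = 8.9944
Bracket: 2^8 = 256 < 510 <= 2^9 = 512
So ceil(log2(510)) = 9

bits = ceil(log2(510)) = ceil(8.9944) = 9 bits


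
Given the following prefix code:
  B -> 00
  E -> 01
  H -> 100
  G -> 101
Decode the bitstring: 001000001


Decoding step by step:
Bits 00 -> B
Bits 100 -> H
Bits 00 -> B
Bits 01 -> E


Decoded message: BHBE


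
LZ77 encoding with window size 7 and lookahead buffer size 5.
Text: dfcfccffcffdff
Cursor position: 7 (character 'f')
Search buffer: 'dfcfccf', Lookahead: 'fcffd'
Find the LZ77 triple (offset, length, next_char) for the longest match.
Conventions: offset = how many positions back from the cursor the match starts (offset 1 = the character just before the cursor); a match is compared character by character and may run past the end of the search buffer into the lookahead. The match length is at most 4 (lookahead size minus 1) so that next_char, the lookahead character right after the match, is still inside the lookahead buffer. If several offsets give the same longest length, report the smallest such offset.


Try each offset into the search buffer:
  offset=1 (pos 6, char 'f'): match length 1
  offset=2 (pos 5, char 'c'): match length 0
  offset=3 (pos 4, char 'c'): match length 0
  offset=4 (pos 3, char 'f'): match length 2
  offset=5 (pos 2, char 'c'): match length 0
  offset=6 (pos 1, char 'f'): match length 3
  offset=7 (pos 0, char 'd'): match length 0
Longest match has length 3 at offset 6.
next_char = character at position 7 + 3 = 10 -> 'f'

Best match: offset=6, length=3 (matching 'fcf' starting at position 1)
LZ77 triple: (6, 3, 'f')


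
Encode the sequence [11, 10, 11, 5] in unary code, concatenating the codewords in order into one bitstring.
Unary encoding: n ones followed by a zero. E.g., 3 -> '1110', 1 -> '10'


Encode each number as n ones followed by a terminating 0:
  11 -> 111111111110 (12 bits)
  10 -> 11111111110 (11 bits)
  11 -> 111111111110 (12 bits)
  5 -> 111110 (6 bits)
Total length = 12 + 11 + 12 + 6 = 41 bits.

Unary([11, 10, 11, 5]) = 11111111111011111111110111111111110111110 (41 bits)


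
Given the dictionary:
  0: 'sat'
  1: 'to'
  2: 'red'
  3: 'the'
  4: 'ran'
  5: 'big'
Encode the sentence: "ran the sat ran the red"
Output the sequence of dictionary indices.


Look up each word in the dictionary:
  'ran' -> 4
  'the' -> 3
  'sat' -> 0
  'ran' -> 4
  'the' -> 3
  'red' -> 2

Encoded: [4, 3, 0, 4, 3, 2]


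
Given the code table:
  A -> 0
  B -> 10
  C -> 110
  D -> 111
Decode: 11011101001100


Decoding:
110 -> C
111 -> D
0 -> A
10 -> B
0 -> A
110 -> C
0 -> A


Result: CDABACA


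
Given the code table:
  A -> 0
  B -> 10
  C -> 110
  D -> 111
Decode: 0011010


Decoding:
0 -> A
0 -> A
110 -> C
10 -> B


Result: AACB


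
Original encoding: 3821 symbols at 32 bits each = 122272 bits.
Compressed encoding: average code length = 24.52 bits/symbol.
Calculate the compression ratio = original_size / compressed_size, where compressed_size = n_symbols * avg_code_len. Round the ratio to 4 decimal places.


original_size = n_symbols * orig_bits = 3821 * 32 = 122272 bits
compressed_size = n_symbols * avg_code_len = 3821 * 24.52 = 93690.92 bits
ratio = original_size / compressed_size = 122272 / 93690.92 = 1.3051

Compression ratio = 1.3051


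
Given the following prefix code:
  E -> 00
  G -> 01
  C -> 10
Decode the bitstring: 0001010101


Decoding step by step:
Bits 00 -> E
Bits 01 -> G
Bits 01 -> G
Bits 01 -> G
Bits 01 -> G


Decoded message: EGGGG


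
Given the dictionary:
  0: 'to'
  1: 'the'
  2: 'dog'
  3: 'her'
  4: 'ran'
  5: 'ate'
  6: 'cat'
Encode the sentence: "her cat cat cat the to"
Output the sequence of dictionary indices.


Look up each word in the dictionary:
  'her' -> 3
  'cat' -> 6
  'cat' -> 6
  'cat' -> 6
  'the' -> 1
  'to' -> 0

Encoded: [3, 6, 6, 6, 1, 0]


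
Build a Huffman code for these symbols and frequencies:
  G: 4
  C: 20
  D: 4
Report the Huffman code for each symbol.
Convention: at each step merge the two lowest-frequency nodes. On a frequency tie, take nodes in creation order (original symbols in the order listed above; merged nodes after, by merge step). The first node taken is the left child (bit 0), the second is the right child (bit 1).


Huffman tree construction:
Step 1: Merge G(4) + D(4) = 8
Step 2: Merge (G+D)(8) + C(20) = 28
Read each symbol's code off the tree from the root (left child = 0, right child = 1).

Codes:
  G: 00 (length 2)
  C: 1 (length 1)
  D: 01 (length 2)
Average code length: 36/28 = 1.2857 bits/symbol


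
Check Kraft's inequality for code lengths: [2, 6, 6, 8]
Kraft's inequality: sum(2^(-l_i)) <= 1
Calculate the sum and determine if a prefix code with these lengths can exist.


Sum = 2^(-2) + 2^(-6) + 2^(-6) + 2^(-8)
    = 0.25 + 0.015625 + 0.015625 + 0.00390625
    = 73/256 = 0.28515625
Since 0.28515625 <= 1, Kraft's inequality IS satisfied.
A prefix code with these lengths CAN exist.

Kraft sum = 0.28515625. Satisfied.


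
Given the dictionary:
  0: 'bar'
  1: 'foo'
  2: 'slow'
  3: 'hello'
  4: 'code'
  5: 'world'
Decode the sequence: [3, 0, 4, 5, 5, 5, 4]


Look up each index in the dictionary:
  3 -> 'hello'
  0 -> 'bar'
  4 -> 'code'
  5 -> 'world'
  5 -> 'world'
  5 -> 'world'
  4 -> 'code'

Decoded: "hello bar code world world world code"


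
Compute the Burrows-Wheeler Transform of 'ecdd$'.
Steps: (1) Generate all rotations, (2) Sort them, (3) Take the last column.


Rotations (sorted):
  0: $ecdd -> last char: d
  1: cdd$e -> last char: e
  2: d$ecd -> last char: d
  3: dd$ec -> last char: c
  4: ecdd$ -> last char: $


BWT = dedc$


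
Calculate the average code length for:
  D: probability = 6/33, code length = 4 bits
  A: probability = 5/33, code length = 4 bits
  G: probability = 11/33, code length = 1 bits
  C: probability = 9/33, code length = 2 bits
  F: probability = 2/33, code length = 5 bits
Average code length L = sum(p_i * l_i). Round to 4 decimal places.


Weighted contributions p_i * l_i:
  D: (6/33) * 4 = 24/33
  A: (5/33) * 4 = 20/33
  G: (11/33) * 1 = 11/33
  C: (9/33) * 2 = 18/33
  F: (2/33) * 5 = 10/33
Sum = (24 + 20 + 11 + 18 + 10)/33 = 83/33

L = 83/33 = 2.5152 bits/symbol


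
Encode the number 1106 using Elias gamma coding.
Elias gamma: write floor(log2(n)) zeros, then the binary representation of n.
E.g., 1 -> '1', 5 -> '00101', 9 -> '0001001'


num_bits = floor(log2(1106)) + 1 = 11
leading_zeros = num_bits - 1 = 10
binary(1106) = 10001010010

Elias gamma(1106) = '0000000000' + '10001010010' = 000000000010001010010 (21 bits)


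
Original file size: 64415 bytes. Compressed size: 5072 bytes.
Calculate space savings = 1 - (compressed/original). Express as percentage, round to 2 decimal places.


ratio = compressed/original = 5072/64415 = 0.078739
savings = 1 - ratio = 1 - 0.078739 = 0.921261
as a percentage: 0.921261 * 100 = 92.13%

Space savings = 1 - 5072/64415 = 92.13%


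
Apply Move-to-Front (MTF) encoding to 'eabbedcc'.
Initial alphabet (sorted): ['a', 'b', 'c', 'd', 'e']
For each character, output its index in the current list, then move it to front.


MTF encoding:
'e': index 4 in ['a', 'b', 'c', 'd', 'e'] -> ['e', 'a', 'b', 'c', 'd']
'a': index 1 in ['e', 'a', 'b', 'c', 'd'] -> ['a', 'e', 'b', 'c', 'd']
'b': index 2 in ['a', 'e', 'b', 'c', 'd'] -> ['b', 'a', 'e', 'c', 'd']
'b': index 0 in ['b', 'a', 'e', 'c', 'd'] -> ['b', 'a', 'e', 'c', 'd']
'e': index 2 in ['b', 'a', 'e', 'c', 'd'] -> ['e', 'b', 'a', 'c', 'd']
'd': index 4 in ['e', 'b', 'a', 'c', 'd'] -> ['d', 'e', 'b', 'a', 'c']
'c': index 4 in ['d', 'e', 'b', 'a', 'c'] -> ['c', 'd', 'e', 'b', 'a']
'c': index 0 in ['c', 'd', 'e', 'b', 'a'] -> ['c', 'd', 'e', 'b', 'a']


Output: [4, 1, 2, 0, 2, 4, 4, 0]


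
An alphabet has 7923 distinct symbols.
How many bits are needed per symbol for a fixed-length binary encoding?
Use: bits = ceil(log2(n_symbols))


log2(7923) = 12.9518
Bracket: 2^12 = 4096 < 7923 <= 2^13 = 8192
So ceil(log2(7923)) = 13

bits = ceil(log2(7923)) = ceil(12.9518) = 13 bits


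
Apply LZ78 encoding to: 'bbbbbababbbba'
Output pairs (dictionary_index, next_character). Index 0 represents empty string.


LZ78 encoding steps:
Dictionary: {0: ''}
Step 1: w='' (idx 0), next='b' -> output (0, 'b'), add 'b' as idx 1
Step 2: w='b' (idx 1), next='b' -> output (1, 'b'), add 'bb' as idx 2
Step 3: w='bb' (idx 2), next='a' -> output (2, 'a'), add 'bba' as idx 3
Step 4: w='b' (idx 1), next='a' -> output (1, 'a'), add 'ba' as idx 4
Step 5: w='bb' (idx 2), next='b' -> output (2, 'b'), add 'bbb' as idx 5
Step 6: w='ba' (idx 4), end of input -> output (4, '')


Encoded: [(0, 'b'), (1, 'b'), (2, 'a'), (1, 'a'), (2, 'b'), (4, '')]


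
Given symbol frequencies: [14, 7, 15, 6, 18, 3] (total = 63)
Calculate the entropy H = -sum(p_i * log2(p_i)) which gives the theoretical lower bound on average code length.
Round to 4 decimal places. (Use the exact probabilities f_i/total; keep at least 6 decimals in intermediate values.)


Per-symbol terms -p_i * log2(p_i) with p_i = f_i/63:
  p = 14/63 = 0.222222: log2(p) = -2.169925, -p*log2(p) = 0.482206
  p = 7/63 = 0.111111: log2(p) = -3.169925, -p*log2(p) = 0.352214
  p = 15/63 = 0.238095: log2(p) = -2.070389, -p*log2(p) = 0.492950
  p = 6/63 = 0.095238: log2(p) = -3.392317, -p*log2(p) = 0.323078
  p = 18/63 = 0.285714: log2(p) = -1.807355, -p*log2(p) = 0.516387
  p = 3/63 = 0.047619: log2(p) = -4.392317, -p*log2(p) = 0.209158
H = 0.482206 + 0.352214 + 0.492950 + 0.323078 + 0.516387 + 0.209158 = 2.375993

H = 2.376 bits/symbol


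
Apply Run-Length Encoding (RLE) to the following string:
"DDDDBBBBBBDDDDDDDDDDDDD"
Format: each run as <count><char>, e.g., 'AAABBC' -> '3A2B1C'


Scanning runs left to right:
  i=0: run of 'D' x 4 -> '4D'
  i=4: run of 'B' x 6 -> '6B'
  i=10: run of 'D' x 13 -> '13D'

RLE = 4D6B13D


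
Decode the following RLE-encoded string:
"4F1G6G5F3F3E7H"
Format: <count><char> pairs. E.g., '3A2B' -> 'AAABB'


Expanding each <count><char> pair:
  4F -> 'FFFF'
  1G -> 'G'
  6G -> 'GGGGGG'
  5F -> 'FFFFF'
  3F -> 'FFF'
  3E -> 'EEE'
  7H -> 'HHHHHHH'

Decoded = FFFFGGGGGGGFFFFFFFFEEEHHHHHHH


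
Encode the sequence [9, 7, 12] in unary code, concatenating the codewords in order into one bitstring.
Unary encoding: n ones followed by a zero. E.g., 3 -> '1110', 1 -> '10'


Encode each number as n ones followed by a terminating 0:
  9 -> 1111111110 (10 bits)
  7 -> 11111110 (8 bits)
  12 -> 1111111111110 (13 bits)
Total length = 10 + 8 + 13 = 31 bits.

Unary([9, 7, 12]) = 1111111110111111101111111111110 (31 bits)


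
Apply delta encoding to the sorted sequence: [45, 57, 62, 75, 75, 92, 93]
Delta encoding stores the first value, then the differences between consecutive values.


First value: 45
Deltas:
  57 - 45 = 12
  62 - 57 = 5
  75 - 62 = 13
  75 - 75 = 0
  92 - 75 = 17
  93 - 92 = 1


Delta encoded: [45, 12, 5, 13, 0, 17, 1]


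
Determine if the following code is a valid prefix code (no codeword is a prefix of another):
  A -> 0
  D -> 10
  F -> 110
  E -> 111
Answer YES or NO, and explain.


Checking each pair (does one codeword prefix another?):
  A='0' vs D='10': no prefix
  A='0' vs F='110': no prefix
  A='0' vs E='111': no prefix
  D='10' vs A='0': no prefix
  D='10' vs F='110': no prefix
  D='10' vs E='111': no prefix
  F='110' vs A='0': no prefix
  F='110' vs D='10': no prefix
  F='110' vs E='111': no prefix
  E='111' vs A='0': no prefix
  E='111' vs D='10': no prefix
  E='111' vs F='110': no prefix
No violation found over all pairs.

YES -- this is a valid prefix code. No codeword is a prefix of any other codeword.


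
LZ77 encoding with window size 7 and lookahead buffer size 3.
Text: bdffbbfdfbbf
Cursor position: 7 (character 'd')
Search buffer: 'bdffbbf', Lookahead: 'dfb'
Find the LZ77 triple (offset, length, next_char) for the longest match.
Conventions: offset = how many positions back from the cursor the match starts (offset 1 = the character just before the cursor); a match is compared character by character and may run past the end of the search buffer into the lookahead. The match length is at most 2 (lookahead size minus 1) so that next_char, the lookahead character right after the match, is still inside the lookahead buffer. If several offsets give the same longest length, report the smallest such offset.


Try each offset into the search buffer:
  offset=1 (pos 6, char 'f'): match length 0
  offset=2 (pos 5, char 'b'): match length 0
  offset=3 (pos 4, char 'b'): match length 0
  offset=4 (pos 3, char 'f'): match length 0
  offset=5 (pos 2, char 'f'): match length 0
  offset=6 (pos 1, char 'd'): match length 2
  offset=7 (pos 0, char 'b'): match length 0
Longest match has length 2 at offset 6.
next_char = character at position 7 + 2 = 9 -> 'b'

Best match: offset=6, length=2 (matching 'df' starting at position 1)
LZ77 triple: (6, 2, 'b')


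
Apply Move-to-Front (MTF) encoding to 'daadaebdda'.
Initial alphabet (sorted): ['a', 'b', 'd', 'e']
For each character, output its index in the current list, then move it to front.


MTF encoding:
'd': index 2 in ['a', 'b', 'd', 'e'] -> ['d', 'a', 'b', 'e']
'a': index 1 in ['d', 'a', 'b', 'e'] -> ['a', 'd', 'b', 'e']
'a': index 0 in ['a', 'd', 'b', 'e'] -> ['a', 'd', 'b', 'e']
'd': index 1 in ['a', 'd', 'b', 'e'] -> ['d', 'a', 'b', 'e']
'a': index 1 in ['d', 'a', 'b', 'e'] -> ['a', 'd', 'b', 'e']
'e': index 3 in ['a', 'd', 'b', 'e'] -> ['e', 'a', 'd', 'b']
'b': index 3 in ['e', 'a', 'd', 'b'] -> ['b', 'e', 'a', 'd']
'd': index 3 in ['b', 'e', 'a', 'd'] -> ['d', 'b', 'e', 'a']
'd': index 0 in ['d', 'b', 'e', 'a'] -> ['d', 'b', 'e', 'a']
'a': index 3 in ['d', 'b', 'e', 'a'] -> ['a', 'd', 'b', 'e']


Output: [2, 1, 0, 1, 1, 3, 3, 3, 0, 3]


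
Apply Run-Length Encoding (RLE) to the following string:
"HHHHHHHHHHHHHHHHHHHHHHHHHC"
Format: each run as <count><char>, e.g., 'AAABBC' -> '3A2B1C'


Scanning runs left to right:
  i=0: run of 'H' x 25 -> '25H'
  i=25: run of 'C' x 1 -> '1C'

RLE = 25H1C
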